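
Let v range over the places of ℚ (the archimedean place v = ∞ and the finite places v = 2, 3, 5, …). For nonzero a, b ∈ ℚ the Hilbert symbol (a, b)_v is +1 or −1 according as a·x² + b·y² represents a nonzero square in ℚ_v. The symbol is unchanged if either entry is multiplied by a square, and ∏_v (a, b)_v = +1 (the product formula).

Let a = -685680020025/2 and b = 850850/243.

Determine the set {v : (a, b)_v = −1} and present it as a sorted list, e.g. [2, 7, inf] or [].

[3, 11, 13, 17]

Mod squares: a ≡ -9282, b ≡ 102102. Check v ∈ {∞, 2, 3, 5, 7, 11, 13, 17}.
v=7: a=7^1·(≡2), b=7^1·(≡6) mod 7; (2|7)=+1, (6|7)=-1; (−1)^{1·1·3}·(+1)^1·(-1)^1 = +1.
v=17: a=17^3·(≡8), b=17^1·(≡14) mod 17; (8|17)=+1, (14|17)=-1; (−1)^{3·1·8}·(+1)^1·(-1)^3 = -1.
v=2: v_2(a)=-1, v_2(b)=1; units ≡ 7, 3 (mod 8); ε·ε+αω+βω = 1·1+-1·1+1·0 ≡ 0  ⇒  (a,b)_2 = +1.
v=11: a=11^2·(≡7), b=11^1·(≡9) mod 11; (7|11)=-1, (9|11)=+1; (−1)^{2·1·5}·(-1)^1·(+1)^2 = -1.
v=3: a=3^1·(≡2), b=3^-5·(≡2) mod 3; (2|3)=-1, (2|3)=-1; (−1)^{1·-5·1}·(-1)^-5·(-1)^1 = -1.
v=13: a=13^3·(≡10), b=13^1·(≡11) mod 13; (10|13)=+1, (11|13)=-1; (−1)^{3·1·6}·(+1)^1·(-1)^3 = -1.
v=∞: -9282 < 0 and 102102 > 0  ⇒  (a,b)_∞ = +1.
v=5: a=5^2·(≡2), b=5^2·(≡3) mod 5; (2|5)=-1, (3|5)=-1; (−1)^{2·2·2}·(-1)^2·(-1)^2 = +1.
|Ram(-9282, 102102)| = 4, even; anisotropic at {3, 11, 13, 17}.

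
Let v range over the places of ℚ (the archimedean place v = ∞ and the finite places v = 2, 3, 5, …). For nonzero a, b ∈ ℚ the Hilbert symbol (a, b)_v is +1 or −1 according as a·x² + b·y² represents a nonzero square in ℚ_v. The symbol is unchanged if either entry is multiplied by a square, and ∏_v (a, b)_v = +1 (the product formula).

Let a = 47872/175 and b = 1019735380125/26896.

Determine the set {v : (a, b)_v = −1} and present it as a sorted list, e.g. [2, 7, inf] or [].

[7, 17]

Mod squares: a ≡ 1309, b ≡ 5. Check v ∈ {∞, 2, 3, 5, 7, 11, 17, 23, 41}.
v=23: a=23^0·(≡22), b=23^2·(≡17) mod 23; (22|23)=-1, (17|23)=-1; (−1)^{0·2·11}·(-1)^2·(-1)^0 = +1.
v=2: v_2(a)=8, v_2(b)=-4; units ≡ 5, 5 (mod 8); ε·ε+αω+βω = 0·0+8·1+-4·1 ≡ 0  ⇒  (a,b)_2 = +1.
v=5: a=5^-2·(≡1), b=5^3·(≡1) mod 5; (1|5)=+1, (1|5)=+1; (−1)^{-2·3·2}·(+1)^3·(+1)^-2 = +1.
v=∞: 1309 > 0 and 5 > 0  ⇒  (a,b)_∞ = +1.
v=7: a=7^-1·(≡5), b=7^2·(≡5) mod 7; (5|7)=-1, (5|7)=-1; (−1)^{-1·2·3}·(-1)^2·(-1)^-1 = -1.
v=3: a=3^0·(≡1), b=3^2·(≡2) mod 3; (1|3)=+1, (2|3)=-1; (−1)^{0·2·1}·(+1)^2·(-1)^0 = +1.
v=17: a=17^1·(≡9), b=17^2·(≡5) mod 17; (9|17)=+1, (5|17)=-1; (−1)^{1·2·8}·(+1)^2·(-1)^1 = -1.
v=11: a=11^1·(≡4), b=11^2·(≡1) mod 11; (4|11)=+1, (1|11)=+1; (−1)^{1·2·5}·(+1)^2·(+1)^1 = +1.
v=41: a=41^0·(≡6), b=41^-2·(≡21) mod 41; (6|41)=-1, (21|41)=+1; (−1)^{0·-2·20}·(-1)^-2·(+1)^0 = +1.
Ram(1309, 5) = {7, 17}; no ℚ_7-point on the conic.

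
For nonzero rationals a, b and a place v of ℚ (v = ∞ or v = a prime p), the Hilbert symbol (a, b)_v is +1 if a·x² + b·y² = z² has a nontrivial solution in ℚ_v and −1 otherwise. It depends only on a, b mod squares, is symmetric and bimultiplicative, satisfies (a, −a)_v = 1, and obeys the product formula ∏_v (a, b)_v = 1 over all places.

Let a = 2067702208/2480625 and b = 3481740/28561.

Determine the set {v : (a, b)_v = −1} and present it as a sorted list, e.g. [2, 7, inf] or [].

[2, 5, 13, 23]

(a, b) ≡ (267007, 115) mod (ℚ^×)²; places V = {2, 3, 5, 7, 11, 13, 19, 23, 29, 47, ∞}.
(a,b)_5: α=-4, u≡2; β=1, v≡3 (mod 5); (2|5)=-1, (3|5)=-1; sign (−1)^0·-1^1·-1^-4 = -1.
(a,b)_11: α=2, u≡9; β=0, v≡4 (mod 11); (9|11)=+1, (4|11)=+1; sign (−1)^0·+1^0·+1^2 = +1.
(a,b)_3: α=-4, u≡1; β=2, v≡1 (mod 3); (1|3)=+1, (1|3)=+1; sign (−1)^0·+1^2·+1^-4 = +1.
(a,b)_29: α=0, u≡9; β=2, v≡9 (mod 29); (9|29)=+1, (9|29)=+1; sign (−1)^0·+1^2·+1^0 = +1.
(a,b)_13: α=1, u≡1; β=-4, v≡2 (mod 13); (1|13)=+1, (2|13)=-1; sign (−1)^0·+1^-4·-1^1 = -1.
(a,b)_19: α=1, u≡14; β=0, v≡7 (mod 19); (14|19)=-1, (7|19)=+1; sign (−1)^0·-1^0·+1^1 = +1.
(a,b)_∞: sgn(267007)=+, sgn(115)=+, so +1.
(a,b)_7: α=-2, u≡5; β=0, v≡3 (mod 7); (5|7)=-1, (3|7)=-1; sign (−1)^0·-1^0·-1^-2 = +1.
(a,b)_23: α=1, u≡7; β=1, v≡15 (mod 23); (7|23)=-1, (15|23)=-1; sign (−1)^1·-1^1·-1^1 = -1.
(a,b)_2: α=6, β=2; u≡7, v≡3 (mod 8); ε(u)ε(v)=1·1, αω(v)=6·1, βω(u)=2·0; sum ≡ 1  ⇒  -1.
(a,b)_47: α=1, u≡29; β=0, v≡17 (mod 47); (29|47)=-1, (17|47)=+1; sign (−1)^0·-1^0·+1^1 = +1.
Ram(267007, 115) = {2, 5, 13, 23}; no ℚ_2-point on the conic.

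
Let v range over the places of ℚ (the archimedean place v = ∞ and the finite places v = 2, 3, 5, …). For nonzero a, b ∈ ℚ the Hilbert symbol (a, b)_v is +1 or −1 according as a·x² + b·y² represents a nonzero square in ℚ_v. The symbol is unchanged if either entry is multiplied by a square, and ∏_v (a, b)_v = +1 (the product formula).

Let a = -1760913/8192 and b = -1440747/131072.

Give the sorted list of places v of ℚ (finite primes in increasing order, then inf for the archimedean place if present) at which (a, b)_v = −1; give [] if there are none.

(a, b) ≡ (-66, -6) mod (ℚ^×)²; places V = {2, 3, 7, 11, ∞}.
(a,b)_2: α=-13, β=-17; u≡7, v≡5 (mod 8); ε(u)ε(v)=1·0, αω(v)=-13·1, βω(u)=-17·0; sum ≡ 1  ⇒  -1.
(a,b)_∞: sgn(-66)=−, sgn(-6)=−, so -1.
(a,b)_11: α=3, u≡1; β=2, v≡4 (mod 11); (1|11)=+1, (4|11)=+1; sign (−1)^0·+1^2·+1^3 = +1.
(a,b)_3: α=3, u≡2; β=5, v≡1 (mod 3); (2|3)=-1, (1|3)=+1; sign (−1)^1·-1^5·+1^3 = +1.
(a,b)_7: α=2, u≡4; β=2, v≡1 (mod 7); (4|7)=+1, (1|7)=+1; sign (−1)^0·+1^2·+1^2 = +1.
Ram(-66, -6) = {2, ∞}; no ℚ_2-point on the conic.

[2, inf]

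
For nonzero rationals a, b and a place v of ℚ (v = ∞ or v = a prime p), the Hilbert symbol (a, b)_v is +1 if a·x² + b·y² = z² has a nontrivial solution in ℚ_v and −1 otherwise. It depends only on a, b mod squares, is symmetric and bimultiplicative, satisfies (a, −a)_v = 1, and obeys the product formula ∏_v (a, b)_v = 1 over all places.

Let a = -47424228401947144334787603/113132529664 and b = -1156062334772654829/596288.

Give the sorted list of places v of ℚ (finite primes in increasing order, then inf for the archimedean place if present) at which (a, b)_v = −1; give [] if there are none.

[7, 11, 17, inf]

(a, b) ≡ (-62062, -17017) mod (ℚ^×)²; places V = {2, 3, 7, 11, 13, 17, 23, 31, ∞}.
(a,b)_31: α=5, u≡15; β=2, v≡14 (mod 31); (15|31)=-1, (14|31)=+1; sign (−1)^0·-1^2·+1^5 = +1.
(a,b)_3: α=10, u≡2; β=6, v≡2 (mod 3); (2|3)=-1, (2|3)=-1; sign (−1)^0·-1^6·-1^10 = +1.
(a,b)_11: α=-5, u≡1; β=-3, v≡1 (mod 11); (1|11)=+1, (1|11)=+1; sign (−1)^1·+1^-3·+1^-5 = -1.
(a,b)_23: α=2, u≡17; β=2, v≡8 (mod 23); (17|23)=-1, (8|23)=+1; sign (−1)^0·-1^2·+1^2 = +1.
(a,b)_7: α=-3, u≡3; β=-1, v≡5 (mod 7); (3|7)=-1, (5|7)=-1; sign (−1)^1·-1^-1·-1^-3 = -1.
(a,b)_17: α=6, u≡7; β=5, v≡15 (mod 17); (7|17)=-1, (15|17)=+1; sign (−1)^0·-1^5·+1^6 = -1.
(a,b)_13: α=3, u≡9; β=3, v≡3 (mod 13); (9|13)=+1, (3|13)=+1; sign (−1)^0·+1^3·+1^3 = +1.
(a,b)_∞: sgn(-62062)=−, sgn(-17017)=−, so -1.
(a,b)_2: α=-11, β=-6; u≡1, v≡7 (mod 8); ε(u)ε(v)=0·1, αω(v)=-11·0, βω(u)=-6·0; sum ≡ 0  ⇒  +1.
(-62062, -17017 / ℚ) ramifies at {7, 11, 17, ∞}: a division algebra.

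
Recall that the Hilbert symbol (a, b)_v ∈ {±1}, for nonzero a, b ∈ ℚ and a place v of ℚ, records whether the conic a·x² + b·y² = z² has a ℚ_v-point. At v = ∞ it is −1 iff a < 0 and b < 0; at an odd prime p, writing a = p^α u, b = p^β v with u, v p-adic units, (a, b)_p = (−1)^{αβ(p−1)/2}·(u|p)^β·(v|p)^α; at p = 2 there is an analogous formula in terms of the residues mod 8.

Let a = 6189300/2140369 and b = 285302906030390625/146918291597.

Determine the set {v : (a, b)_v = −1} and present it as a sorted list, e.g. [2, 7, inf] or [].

[5, 7, 11, 13]

(a, b) ≡ (13, 85085) mod (ℚ^×)²; places V = {2, 3, 5, 7, 11, 13, 17, 19, 23, ∞}.
(a,b)_5: α=2, u≡3; β=7, v≡2 (mod 5); (3|5)=-1, (2|5)=-1; sign (−1)^0·-1^7·-1^2 = -1.
(a,b)_17: α=0, u≡8; β=1, v≡11 (mod 17); (8|17)=+1, (11|17)=-1; sign (−1)^0·+1^1·-1^0 = +1.
(a,b)_19: α=-2, u≡12; β=-4, v≡2 (mod 19); (12|19)=-1, (2|19)=-1; sign (−1)^0·-1^-4·-1^-2 = +1.
(a,b)_7: α=-2, u≡5; β=-1, v≡5 (mod 7); (5|7)=-1, (5|7)=-1; sign (−1)^0·-1^-1·-1^-2 = -1.
(a,b)_2: α=2, β=0; u≡5, v≡5 (mod 8); ε(u)ε(v)=0·0, αω(v)=2·1, βω(u)=0·1; sum ≡ 0  ⇒  +1.
(a,b)_∞: sgn(13)=+, sgn(85085)=+, so +1.
(a,b)_3: α=2, u≡1; β=10, v≡2 (mod 3); (1|3)=+1, (2|3)=-1; sign (−1)^0·+1^10·-1^2 = +1.
(a,b)_23: α=2, u≡9; β=4, v≡12 (mod 23); (9|23)=+1, (12|23)=+1; sign (−1)^0·+1^4·+1^2 = +1.
(a,b)_11: α=-2, u≡7; β=-5, v≡6 (mod 11); (7|11)=-1, (6|11)=-1; sign (−1)^0·-1^-5·-1^-2 = -1.
(a,b)_13: α=1, u≡4; β=1, v≡11 (mod 13); (4|13)=+1, (11|13)=-1; sign (−1)^0·+1^1·-1^1 = -1.
(13, 85085 / ℚ) ramifies at {5, 7, 11, 13}: a division algebra.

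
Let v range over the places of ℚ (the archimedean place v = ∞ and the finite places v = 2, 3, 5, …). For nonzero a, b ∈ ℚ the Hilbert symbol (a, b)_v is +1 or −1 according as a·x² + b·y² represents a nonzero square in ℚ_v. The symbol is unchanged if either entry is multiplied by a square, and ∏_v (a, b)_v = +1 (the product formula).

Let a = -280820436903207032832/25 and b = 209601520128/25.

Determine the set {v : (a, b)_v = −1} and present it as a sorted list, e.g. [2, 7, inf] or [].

Mod squares: a ≡ -22, b ≡ 9282. Check v ∈ {∞, 2, 3, 5, 7, 11, 13, 17}.
v=17: a=17^2·(≡7), b=17^1·(≡16) mod 17; (7|17)=-1, (16|17)=+1; (−1)^{2·1·8}·(-1)^1·(+1)^2 = -1.
v=5: a=5^-2·(≡3), b=5^-2·(≡3) mod 5; (3|5)=-1, (3|5)=-1; (−1)^{-2·-2·2}·(-1)^-2·(-1)^-2 = +1.
v=13: a=13^2·(≡4), b=13^1·(≡10) mod 13; (4|13)=+1, (10|13)=+1; (−1)^{2·1·6}·(+1)^1·(+1)^2 = +1.
v=2: v_2(a)=11, v_2(b)=9; units ≡ 5, 1 (mod 8); ε·ε+αω+βω = 0·0+11·0+9·1 ≡ 1  ⇒  (a,b)_2 = -1.
v=∞: -22 < 0 and 9282 > 0  ⇒  (a,b)_∞ = +1.
v=3: a=3^16·(≡2), b=3^7·(≡1) mod 3; (2|3)=-1, (1|3)=+1; (−1)^{16·7·1}·(-1)^7·(+1)^16 = -1.
v=11: a=11^3·(≡1), b=11^2·(≡5) mod 11; (1|11)=+1, (5|11)=+1; (−1)^{3·2·5}·(+1)^2·(+1)^3 = +1.
v=7: a=7^2·(≡6), b=7^1·(≡6) mod 7; (6|7)=-1, (6|7)=-1; (−1)^{2·1·3}·(-1)^1·(-1)^2 = -1.
|Ram(-22, 9282)| = 4, even; anisotropic at {2, 3, 7, 17}.

[2, 3, 7, 17]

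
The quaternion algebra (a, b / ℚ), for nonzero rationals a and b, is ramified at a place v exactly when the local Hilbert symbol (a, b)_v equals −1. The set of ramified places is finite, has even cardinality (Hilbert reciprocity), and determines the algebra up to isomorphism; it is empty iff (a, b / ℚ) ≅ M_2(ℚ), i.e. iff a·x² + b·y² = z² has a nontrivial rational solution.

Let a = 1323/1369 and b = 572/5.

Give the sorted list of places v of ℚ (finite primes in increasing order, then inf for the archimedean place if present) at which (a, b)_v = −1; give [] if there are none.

Mod squares: a ≡ 3, b ≡ 715. Check v ∈ {∞, 2, 3, 5, 7, 11, 13, 37}.
v=13: a=13^0·(≡9), b=13^1·(≡1) mod 13; (9|13)=+1, (1|13)=+1; (−1)^{0·1·6}·(+1)^1·(+1)^0 = +1.
v=7: a=7^2·(≡5), b=7^0·(≡1) mod 7; (5|7)=-1, (1|7)=+1; (−1)^{2·0·3}·(-1)^0·(+1)^2 = +1.
v=∞: 3 > 0 and 715 > 0  ⇒  (a,b)_∞ = +1.
v=3: a=3^3·(≡1), b=3^0·(≡1) mod 3; (1|3)=+1, (1|3)=+1; (−1)^{3·0·1}·(+1)^0·(+1)^3 = +1.
v=11: a=11^0·(≡5), b=11^1·(≡6) mod 11; (5|11)=+1, (6|11)=-1; (−1)^{0·1·5}·(+1)^1·(-1)^0 = +1.
v=5: a=5^0·(≡2), b=5^-1·(≡2) mod 5; (2|5)=-1, (2|5)=-1; (−1)^{0·-1·2}·(-1)^-1·(-1)^0 = -1.
v=37: a=37^-2·(≡28), b=37^0·(≡33) mod 37; (28|37)=+1, (33|37)=+1; (−1)^{-2·0·18}·(+1)^0·(+1)^-2 = +1.
v=2: v_2(a)=0, v_2(b)=2; units ≡ 3, 3 (mod 8); ε·ε+αω+βω = 1·1+0·1+2·1 ≡ 1  ⇒  (a,b)_2 = -1.
(3, 715 / ℚ) ramifies at {2, 5}: a division algebra.

[2, 5]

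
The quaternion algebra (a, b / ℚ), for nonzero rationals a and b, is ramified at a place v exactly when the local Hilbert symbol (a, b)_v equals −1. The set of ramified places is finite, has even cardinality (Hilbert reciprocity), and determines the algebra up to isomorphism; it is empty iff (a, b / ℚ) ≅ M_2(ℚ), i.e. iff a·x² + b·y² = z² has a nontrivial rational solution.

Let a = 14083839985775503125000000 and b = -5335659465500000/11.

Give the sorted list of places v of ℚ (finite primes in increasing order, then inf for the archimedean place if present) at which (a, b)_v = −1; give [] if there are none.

Mod squares: a ≡ 23205, b ≡ -2002. Check v ∈ {∞, 2, 3, 5, 7, 11, 13, 17}.
v=5: a=5^11·(≡4), b=5^6·(≡3) mod 5; (4|5)=+1, (3|5)=-1; (−1)^{11·6·2}·(+1)^6·(-1)^11 = -1.
v=3: a=3^1·(≡1), b=3^0·(≡2) mod 3; (1|3)=+1, (2|3)=-1; (−1)^{1·0·1}·(+1)^0·(-1)^1 = -1.
v=∞: 23205 > 0 and -2002 < 0  ⇒  (a,b)_∞ = +1.
v=17: a=17^3·(≡12), b=17^2·(≡16) mod 17; (12|17)=-1, (16|17)=+1; (−1)^{3·2·8}·(-1)^2·(+1)^3 = +1.
v=13: a=13^5·(≡1), b=13^3·(≡5) mod 13; (1|13)=+1, (5|13)=-1; (−1)^{5·3·6}·(+1)^3·(-1)^5 = -1.
v=11: a=11^0·(≡6), b=11^-1·(≡1) mod 11; (6|11)=-1, (1|11)=+1; (−1)^{0·-1·5}·(-1)^-1·(+1)^0 = -1.
v=2: v_2(a)=6, v_2(b)=5; units ≡ 5, 7 (mod 8); ε·ε+αω+βω = 0·1+6·0+5·1 ≡ 1  ⇒  (a,b)_2 = -1.
v=7: a=7^7·(≡2), b=7^5·(≡2) mod 7; (2|7)=+1, (2|7)=+1; (−1)^{7·5·3}·(+1)^5·(+1)^7 = -1.
Ram(23205, -2002) = {2, 3, 5, 7, 11, 13}; no ℚ_2-point on the conic.

[2, 3, 5, 7, 11, 13]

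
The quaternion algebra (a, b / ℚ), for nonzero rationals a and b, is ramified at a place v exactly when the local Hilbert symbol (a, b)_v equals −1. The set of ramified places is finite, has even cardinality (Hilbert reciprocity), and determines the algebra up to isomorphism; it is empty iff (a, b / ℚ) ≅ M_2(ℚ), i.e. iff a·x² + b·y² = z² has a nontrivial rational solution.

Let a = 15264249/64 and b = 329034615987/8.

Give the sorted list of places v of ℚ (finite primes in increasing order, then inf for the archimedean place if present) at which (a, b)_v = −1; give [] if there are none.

(a, b) ≡ (90321, 6) mod (ℚ^×)²; places V = {2, 3, 7, 11, 13, 17, 23, ∞}.
(a,b)_17: α=1, u≡15; β=2, v≡11 (mod 17); (15|17)=+1, (11|17)=-1; sign (−1)^0·+1^2·-1^1 = -1.
(a,b)_7: α=1, u≡2; β=2, v≡5 (mod 7); (2|7)=+1, (5|7)=-1; sign (−1)^0·+1^2·-1^1 = -1.
(a,b)_13: α=2, u≡3; β=0, v≡8 (mod 13); (3|13)=+1, (8|13)=-1; sign (−1)^0·+1^0·-1^2 = +1.
(a,b)_3: α=1, u≡2; β=1, v≡2 (mod 3); (2|3)=-1, (2|3)=-1; sign (−1)^1·-1^1·-1^1 = -1.
(a,b)_∞: sgn(90321)=+, sgn(6)=+, so +1.
(a,b)_2: α=-6, β=-3; u≡1, v≡3 (mod 8); ε(u)ε(v)=0·1, αω(v)=-6·1, βω(u)=-3·0; sum ≡ 0  ⇒  +1.
(a,b)_11: α=1, u≡1; β=4, v≡7 (mod 11); (1|11)=+1, (7|11)=-1; sign (−1)^0·+1^4·-1^1 = -1.
(a,b)_23: α=1, u≡5; β=2, v≡9 (mod 23); (5|23)=-1, (9|23)=+1; sign (−1)^0·-1^2·+1^1 = +1.
Ram(90321, 6) = {3, 7, 11, 17}; no ℚ_3-point on the conic.

[3, 7, 11, 17]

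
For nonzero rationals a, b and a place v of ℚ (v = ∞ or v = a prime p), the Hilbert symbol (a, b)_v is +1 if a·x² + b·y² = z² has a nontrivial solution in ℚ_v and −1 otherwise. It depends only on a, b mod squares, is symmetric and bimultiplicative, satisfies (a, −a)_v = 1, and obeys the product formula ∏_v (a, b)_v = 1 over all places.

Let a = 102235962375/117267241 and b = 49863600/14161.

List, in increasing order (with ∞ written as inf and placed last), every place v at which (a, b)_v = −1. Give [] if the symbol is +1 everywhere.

[2, 19]

(a, b) ≡ (95, 19) mod (ℚ^×)²; places V = {2, 3, 5, 7, 13, 17, 19, ∞}.
(a,b)_13: α=-2, u≡1; β=0, v≡5 (mod 13); (1|13)=+1, (5|13)=-1; sign (−1)^0·+1^0·-1^-2 = +1.
(a,b)_5: α=3, u≡4; β=2, v≡4 (mod 5); (4|5)=+1, (4|5)=+1; sign (−1)^0·+1^2·+1^3 = +1.
(a,b)_17: α=-2, u≡14; β=-2, v≡9 (mod 17); (14|17)=-1, (9|17)=+1; sign (−1)^0·-1^-2·+1^-2 = +1.
(a,b)_7: α=-4, u≡4; β=-2, v≡5 (mod 7); (4|7)=+1, (5|7)=-1; sign (−1)^0·+1^-2·-1^-4 = +1.
(a,b)_3: α=16, u≡2; β=8, v≡1 (mod 3); (2|3)=-1, (1|3)=+1; sign (−1)^0·-1^8·+1^16 = +1.
(a,b)_∞: sgn(95)=+, sgn(19)=+, so +1.
(a,b)_19: α=1, u≡16; β=1, v≡1 (mod 19); (16|19)=+1, (1|19)=+1; sign (−1)^1·+1^1·+1^1 = -1.
(a,b)_2: α=0, β=4; u≡7, v≡3 (mod 8); ε(u)ε(v)=1·1, αω(v)=0·1, βω(u)=4·0; sum ≡ 1  ⇒  -1.
Ram(95, 19) = {2, 19}; no ℚ_2-point on the conic.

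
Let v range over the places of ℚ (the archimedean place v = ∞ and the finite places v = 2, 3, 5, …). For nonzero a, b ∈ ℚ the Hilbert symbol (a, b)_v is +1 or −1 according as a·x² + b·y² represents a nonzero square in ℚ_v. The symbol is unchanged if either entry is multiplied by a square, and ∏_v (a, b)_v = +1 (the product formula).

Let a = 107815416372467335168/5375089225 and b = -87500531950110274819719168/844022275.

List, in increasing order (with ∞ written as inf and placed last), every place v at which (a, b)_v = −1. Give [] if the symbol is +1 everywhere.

[17, 23]

Mod squares: a ≡ 7, b ≡ -646323. Check v ∈ {∞, 2, 3, 5, 7, 11, 13, 17, 19, 23, 29, 31, 43}.
v=7: a=7^1·(≡1), b=7^2·(≡1) mod 7; (1|7)=+1, (1|7)=+1; (−1)^{1·2·3}·(+1)^2·(+1)^1 = +1.
v=23: a=23^2·(≡15), b=23^3·(≡7) mod 23; (15|23)=-1, (7|23)=-1; (−1)^{2·3·11}·(-1)^3·(-1)^2 = -1.
v=43: a=43^-2·(≡12), b=43^-2·(≡4) mod 43; (12|43)=-1, (4|43)=+1; (−1)^{-2·-2·21}·(-1)^-2·(+1)^-2 = +1.
v=17: a=17^2·(≡14), b=17^3·(≡11) mod 17; (14|17)=-1, (11|17)=-1; (−1)^{2·3·8}·(-1)^3·(-1)^2 = -1.
v=11: a=11^-2·(≡10), b=11^0·(≡3) mod 11; (10|11)=-1, (3|11)=+1; (−1)^{-2·0·5}·(-1)^0·(+1)^-2 = +1.
v=2: v_2(a)=22, v_2(b)=28; units ≡ 7, 5 (mod 8); ε·ε+αω+βω = 1·0+22·1+28·0 ≡ 0  ⇒  (a,b)_2 = +1.
v=31: a=31^-2·(≡14), b=31^-2·(≡26) mod 31; (14|31)=+1, (26|31)=-1; (−1)^{-2·-2·15}·(+1)^-2·(-1)^-2 = +1.
v=3: a=3^0·(≡1), b=3^3·(≡1) mod 3; (1|3)=+1, (1|3)=+1; (−1)^{0·3·1}·(+1)^3·(+1)^0 = +1.
v=∞: 7 > 0 and -646323 < 0  ⇒  (a,b)_∞ = +1.
v=19: a=19^0·(≡7), b=19^-1·(≡2) mod 19; (7|19)=+1, (2|19)=-1; (−1)^{0·-1·9}·(+1)^-1·(-1)^0 = +1.
v=29: a=29^2·(≡9), b=29^3·(≡26) mod 29; (9|29)=+1, (26|29)=-1; (−1)^{2·3·14}·(+1)^3·(-1)^2 = +1.
v=5: a=5^-2·(≡2), b=5^-2·(≡2) mod 5; (2|5)=-1, (2|5)=-1; (−1)^{-2·-2·2}·(-1)^-2·(-1)^-2 = +1.
v=13: a=13^4·(≡7), b=13^2·(≡7) mod 13; (7|13)=-1, (7|13)=-1; (−1)^{4·2·6}·(-1)^2·(-1)^4 = +1.
|Ram(7, -646323)| = 2, even; anisotropic at {17, 23}.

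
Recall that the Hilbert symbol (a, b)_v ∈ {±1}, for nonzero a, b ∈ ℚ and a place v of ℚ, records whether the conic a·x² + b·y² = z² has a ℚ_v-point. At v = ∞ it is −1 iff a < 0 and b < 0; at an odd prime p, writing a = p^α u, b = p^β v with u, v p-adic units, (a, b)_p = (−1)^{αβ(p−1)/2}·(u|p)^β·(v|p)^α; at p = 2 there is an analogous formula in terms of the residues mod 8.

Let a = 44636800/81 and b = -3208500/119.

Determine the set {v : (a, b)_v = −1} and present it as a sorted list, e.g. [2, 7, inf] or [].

(a, b) ≡ (27898, -424235) mod (ℚ^×)²; places V = {2, 3, 5, 7, 13, 17, 23, 29, 31, 37, ∞}.
(a,b)_37: α=1, u≡18; β=0, v≡36 (mod 37); (18|37)=-1, (36|37)=+1; sign (−1)^0·-1^0·+1^1 = +1.
(a,b)_7: α=0, u≡3; β=-1, v≡2 (mod 7); (3|7)=-1, (2|7)=+1; sign (−1)^0·-1^-1·+1^0 = -1.
(a,b)_2: α=7, β=2; u≡5, v≡5 (mod 8); ε(u)ε(v)=0·0, αω(v)=7·1, βω(u)=2·1; sum ≡ 1  ⇒  -1.
(a,b)_13: α=1, u≡9; β=0, v≡2 (mod 13); (9|13)=+1, (2|13)=-1; sign (−1)^0·+1^0·-1^1 = -1.
(a,b)_5: α=2, u≡2; β=3, v≡3 (mod 5); (2|5)=-1, (3|5)=-1; sign (−1)^0·-1^3·-1^2 = -1.
(a,b)_17: α=0, u≡8; β=-1, v≡9 (mod 17); (8|17)=+1, (9|17)=+1; sign (−1)^0·+1^-1·+1^0 = +1.
(a,b)_∞: sgn(27898)=+, sgn(-424235)=−, so +1.
(a,b)_3: α=-4, u≡1; β=2, v≡1 (mod 3); (1|3)=+1, (1|3)=+1; sign (−1)^0·+1^2·+1^-4 = +1.
(a,b)_23: α=0, u≡20; β=1, v≡16 (mod 23); (20|23)=-1, (16|23)=+1; sign (−1)^0·-1^1·+1^0 = -1.
(a,b)_31: α=0, u≡29; β=1, v≡23 (mod 31); (29|31)=-1, (23|31)=-1; sign (−1)^0·-1^1·-1^0 = -1.
(a,b)_29: α=1, u≡20; β=0, v≡20 (mod 29); (20|29)=+1, (20|29)=+1; sign (−1)^0·+1^0·+1^1 = +1.
|Ram(27898, -424235)| = 6, even; anisotropic at {2, 5, 7, 13, 23, 31}.

[2, 5, 7, 13, 23, 31]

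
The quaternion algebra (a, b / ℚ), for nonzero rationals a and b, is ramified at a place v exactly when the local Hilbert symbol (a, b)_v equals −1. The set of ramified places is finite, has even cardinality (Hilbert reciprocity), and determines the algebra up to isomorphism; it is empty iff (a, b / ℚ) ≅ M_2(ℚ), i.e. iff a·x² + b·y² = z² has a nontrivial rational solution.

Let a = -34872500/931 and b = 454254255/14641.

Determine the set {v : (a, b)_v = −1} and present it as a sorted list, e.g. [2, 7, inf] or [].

(a, b) ≡ (-265031, 6095) mod (ℚ^×)²; places V = {2, 3, 5, 7, 11, 13, 19, 23, 29, 37, 53, ∞}.
(a,b)_11: α=0, u≡9; β=-4, v≡4 (mod 11); (9|11)=+1, (4|11)=+1; sign (−1)^0·+1^-4·+1^0 = +1.
(a,b)_29: α=1, u≡24; β=0, v≡23 (mod 29); (24|29)=+1, (23|29)=+1; sign (−1)^0·+1^0·+1^1 = +1.
(a,b)_37: α=1, u≡31; β=0, v≡10 (mod 37); (31|37)=-1, (10|37)=+1; sign (−1)^0·-1^0·+1^1 = +1.
(a,b)_5: α=4, u≡4; β=1, v≡1 (mod 5); (4|5)=+1, (1|5)=+1; sign (−1)^0·+1^1·+1^4 = +1.
(a,b)_2: α=2, β=0; u≡1, v≡7 (mod 8); ε(u)ε(v)=0·1, αω(v)=2·0, βω(u)=0·0; sum ≡ 0  ⇒  +1.
(a,b)_13: α=1, u≡3; β=2, v≡5 (mod 13); (3|13)=+1, (5|13)=-1; sign (−1)^0·+1^2·-1^1 = -1.
(a,b)_7: α=-2, u≡6; β=2, v≡6 (mod 7); (6|7)=-1, (6|7)=-1; sign (−1)^0·-1^2·-1^-2 = +1.
(a,b)_3: α=0, u≡1; β=2, v≡2 (mod 3); (1|3)=+1, (2|3)=-1; sign (−1)^0·+1^2·-1^0 = +1.
(a,b)_53: α=0, u≡50; β=1, v≡28 (mod 53); (50|53)=-1, (28|53)=+1; sign (−1)^0·-1^1·+1^0 = -1.
(a,b)_19: α=-1, u≡16; β=0, v≡15 (mod 19); (16|19)=+1, (15|19)=-1; sign (−1)^0·+1^0·-1^-1 = -1.
(a,b)_23: α=0, u≡7; β=1, v≡3 (mod 23); (7|23)=-1, (3|23)=+1; sign (−1)^0·-1^1·+1^0 = -1.
(a,b)_∞: sgn(-265031)=−, sgn(6095)=+, so +1.
(-265031, 6095 / ℚ) ramifies at {13, 19, 23, 53}: a division algebra.

[13, 19, 23, 53]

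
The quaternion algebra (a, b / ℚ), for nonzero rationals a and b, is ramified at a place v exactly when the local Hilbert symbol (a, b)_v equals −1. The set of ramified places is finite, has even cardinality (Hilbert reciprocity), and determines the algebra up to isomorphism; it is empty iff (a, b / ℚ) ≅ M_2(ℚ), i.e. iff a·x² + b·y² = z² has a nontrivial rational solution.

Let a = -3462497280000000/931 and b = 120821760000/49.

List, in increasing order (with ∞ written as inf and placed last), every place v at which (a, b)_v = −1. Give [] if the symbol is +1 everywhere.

(a, b) ≡ (-6555, 1311) mod (ℚ^×)²; places V = {2, 3, 5, 7, 11, 19, 23, ∞}.
(a,b)_5: α=7, u≡1; β=4, v≡4 (mod 5); (1|5)=+1, (4|5)=+1; sign (−1)^0·+1^4·+1^7 = +1.
(a,b)_23: α=1, u≡17; β=1, v≡21 (mod 23); (17|23)=-1, (21|23)=-1; sign (−1)^1·-1^1·-1^1 = -1.
(a,b)_3: α=5, u≡2; β=3, v≡2 (mod 3); (2|3)=-1, (2|3)=-1; sign (−1)^1·-1^3·-1^5 = -1.
(a,b)_11: α=2, u≡4; β=0, v≡8 (mod 11); (4|11)=+1, (8|11)=-1; sign (−1)^0·+1^0·-1^2 = +1.
(a,b)_19: α=-1, u≡1; β=1, v≡10 (mod 19); (1|19)=+1, (10|19)=-1; sign (−1)^1·+1^1·-1^-1 = +1.
(a,b)_2: α=16, β=14; u≡5, v≡7 (mod 8); ε(u)ε(v)=0·1, αω(v)=16·0, βω(u)=14·1; sum ≡ 0  ⇒  +1.
(a,b)_7: α=-2, u≡2; β=-2, v≡4 (mod 7); (2|7)=+1, (4|7)=+1; sign (−1)^0·+1^-2·+1^-2 = +1.
(a,b)_∞: sgn(-6555)=−, sgn(1311)=+, so +1.
Ram(-6555, 1311) = {3, 23}; no ℚ_3-point on the conic.

[3, 23]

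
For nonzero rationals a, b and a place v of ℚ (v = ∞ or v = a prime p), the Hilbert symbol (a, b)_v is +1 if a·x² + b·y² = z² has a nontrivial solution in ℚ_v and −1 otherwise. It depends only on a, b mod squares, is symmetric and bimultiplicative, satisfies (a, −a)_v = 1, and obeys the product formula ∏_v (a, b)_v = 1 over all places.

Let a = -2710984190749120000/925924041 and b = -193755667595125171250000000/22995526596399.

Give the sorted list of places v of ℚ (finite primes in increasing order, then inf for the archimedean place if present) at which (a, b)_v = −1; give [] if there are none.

Mod squares: a ≡ -22, b ≡ -220286. Check v ∈ {∞, 2, 3, 5, 7, 11, 13, 17, 19, 23, 31}.
v=5: a=5^4·(≡3), b=5^10·(≡1) mod 5; (3|5)=-1, (1|5)=+1; (−1)^{4·10·2}·(-1)^10·(+1)^4 = +1.
v=7: a=7^-4·(≡5), b=7^-6·(≡4) mod 7; (5|7)=-1, (4|7)=+1; (−1)^{-4·-6·3}·(-1)^-6·(+1)^-4 = +1.
v=3: a=3^-6·(≡2), b=3^-8·(≡1) mod 3; (2|3)=-1, (1|3)=+1; (−1)^{-6·-8·1}·(-1)^-8·(+1)^-6 = +1.
v=2: v_2(a)=9, v_2(b)=7; units ≡ 5, 1 (mod 8); ε·ε+αω+βω = 0·0+9·0+7·1 ≡ 1  ⇒  (a,b)_2 = -1.
v=17: a=17^2·(≡6), b=17^3·(≡13) mod 17; (6|17)=-1, (13|17)=+1; (−1)^{2·3·8}·(-1)^3·(+1)^2 = -1.
v=19: a=19^4·(≡7), b=19^3·(≡15) mod 19; (7|19)=+1, (15|19)=-1; (−1)^{4·3·9}·(+1)^3·(-1)^4 = +1.
v=23: a=23^-2·(≡18), b=23^0·(≡16) mod 23; (18|23)=+1, (16|23)=+1; (−1)^{-2·0·11}·(+1)^0·(+1)^-2 = +1.
v=13: a=13^2·(≡9), b=13^4·(≡10) mod 13; (9|13)=+1, (10|13)=+1; (−1)^{2·4·6}·(+1)^4·(+1)^2 = +1.
v=31: a=31^0·(≡5), b=31^-3·(≡29) mod 31; (5|31)=+1, (29|31)=-1; (−1)^{0·-3·15}·(+1)^-3·(-1)^0 = +1.
v=11: a=11^3·(≡9), b=11^5·(≡3) mod 11; (9|11)=+1, (3|11)=+1; (−1)^{3·5·5}·(+1)^5·(+1)^3 = -1.
v=∞: -22 < 0 and -220286 < 0  ⇒  (a,b)_∞ = -1.
|Ram(-22, -220286)| = 4, even; anisotropic at {2, 11, 17, ∞}.

[2, 11, 17, inf]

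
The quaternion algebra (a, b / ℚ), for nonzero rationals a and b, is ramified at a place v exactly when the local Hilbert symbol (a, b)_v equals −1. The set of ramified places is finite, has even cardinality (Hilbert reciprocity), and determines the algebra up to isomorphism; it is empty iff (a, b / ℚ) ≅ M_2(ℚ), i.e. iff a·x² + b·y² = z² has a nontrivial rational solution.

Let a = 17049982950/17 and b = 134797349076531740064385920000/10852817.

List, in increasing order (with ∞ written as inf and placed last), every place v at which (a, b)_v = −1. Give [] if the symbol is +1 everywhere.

[3, 7, 13, 37]

(a, b) ≡ (10646454, 145299) mod (ℚ^×)²; places V = {2, 3, 5, 7, 11, 13, 17, 31, 37, 47, ∞}.
(a,b)_2: α=1, β=10; u≡3, v≡3 (mod 8); ε(u)ε(v)=1·1, αω(v)=1·1, βω(u)=10·1; sum ≡ 0  ⇒  +1.
(a,b)_47: α=0, u≡24; β=-2, v≡46 (mod 47); (24|47)=+1, (46|47)=-1; sign (−1)^0·+1^-2·-1^0 = +1.
(a,b)_11: α=2, u≡1; β=5, v≡9 (mod 11); (1|11)=+1, (9|11)=+1; sign (−1)^0·+1^5·+1^2 = +1.
(a,b)_5: α=2, u≡4; β=4, v≡1 (mod 5); (4|5)=+1, (1|5)=+1; sign (−1)^0·+1^4·+1^2 = +1.
(a,b)_17: α=-1, u≡9; β=-3, v≡8 (mod 17); (9|17)=+1, (8|17)=+1; sign (−1)^0·+1^-3·+1^-1 = +1.
(a,b)_13: α=1, u≡10; β=4, v≡2 (mod 13); (10|13)=+1, (2|13)=-1; sign (−1)^0·+1^4·-1^1 = -1.
(a,b)_∞: sgn(10646454)=+, sgn(145299)=+, so +1.
(a,b)_37: α=1, u≡30; β=3, v≡18 (mod 37); (30|37)=+1, (18|37)=-1; sign (−1)^0·+1^3·-1^1 = -1.
(a,b)_7: α=1, u≡4; β=1, v≡4 (mod 7); (4|7)=+1, (4|7)=+1; sign (−1)^1·+1^1·+1^1 = -1.
(a,b)_3: α=3, u≡1; β=17, v≡1 (mod 3); (1|3)=+1, (1|3)=+1; sign (−1)^1·+1^17·+1^3 = -1.
(a,b)_31: α=1, u≡5; β=0, v≡18 (mod 31); (5|31)=+1, (18|31)=+1; sign (−1)^0·+1^0·+1^1 = +1.
(10646454, 145299 / ℚ) ramifies at {3, 7, 13, 37}: a division algebra.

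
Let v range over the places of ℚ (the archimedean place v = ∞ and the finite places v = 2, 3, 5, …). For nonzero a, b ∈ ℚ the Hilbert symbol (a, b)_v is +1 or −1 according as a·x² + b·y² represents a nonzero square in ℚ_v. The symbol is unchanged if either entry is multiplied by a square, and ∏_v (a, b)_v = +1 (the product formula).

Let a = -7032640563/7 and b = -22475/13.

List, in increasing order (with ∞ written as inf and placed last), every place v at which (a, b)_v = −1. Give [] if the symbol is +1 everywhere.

[7, 23, 31, inf]

Mod squares: a ≡ -607759061, b ≡ -11687. Check v ∈ {∞, 2, 3, 5, 7, 13, 17, 19, 23, 29, 31}.
v=7: a=7^-1·(≡3), b=7^0·(≡5) mod 7; (3|7)=-1, (5|7)=-1; (−1)^{-1·0·3}·(-1)^0·(-1)^-1 = -1.
v=29: a=29^1·(≡12), b=29^1·(≡14) mod 29; (12|29)=-1, (14|29)=-1; (−1)^{1·1·14}·(-1)^1·(-1)^1 = +1.
v=2: v_2(a)=0, v_2(b)=0; units ≡ 3, 1 (mod 8); ε·ε+αω+βω = 1·0+0·0+0·1 ≡ 0  ⇒  (a,b)_2 = +1.
v=13: a=13^1·(≡6), b=13^-1·(≡2) mod 13; (6|13)=-1, (2|13)=-1; (−1)^{1·-1·6}·(-1)^-1·(-1)^1 = +1.
v=19: a=19^1·(≡6), b=19^0·(≡6) mod 19; (6|19)=+1, (6|19)=+1; (−1)^{1·0·9}·(+1)^0·(+1)^1 = +1.
v=31: a=31^1·(≡12), b=31^1·(≡11) mod 31; (12|31)=-1, (11|31)=-1; (−1)^{1·1·15}·(-1)^1·(-1)^1 = -1.
v=17: a=17^1·(≡16), b=17^0·(≡13) mod 17; (16|17)=+1, (13|17)=+1; (−1)^{1·0·8}·(+1)^0·(+1)^1 = +1.
v=∞: -607759061 < 0 and -11687 < 0  ⇒  (a,b)_∞ = -1.
v=23: a=23^1·(≡8), b=23^0·(≡5) mod 23; (8|23)=+1, (5|23)=-1; (−1)^{1·0·11}·(+1)^0·(-1)^1 = -1.
v=3: a=3^4·(≡1), b=3^0·(≡1) mod 3; (1|3)=+1, (1|3)=+1; (−1)^{4·0·1}·(+1)^0·(+1)^4 = +1.
v=5: a=5^0·(≡1), b=5^2·(≡2) mod 5; (1|5)=+1, (2|5)=-1; (−1)^{0·2·2}·(+1)^2·(-1)^0 = +1.
Ram(-607759061, -11687) = {7, 23, 31, ∞}; no ℚ_7-point on the conic.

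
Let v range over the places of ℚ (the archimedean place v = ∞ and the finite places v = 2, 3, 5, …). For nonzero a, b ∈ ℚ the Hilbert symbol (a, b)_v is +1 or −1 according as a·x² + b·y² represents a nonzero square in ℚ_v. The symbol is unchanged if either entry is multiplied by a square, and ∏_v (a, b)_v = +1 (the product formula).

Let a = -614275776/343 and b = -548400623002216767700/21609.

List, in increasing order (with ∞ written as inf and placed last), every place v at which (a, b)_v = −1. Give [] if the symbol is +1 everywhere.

[2, 7, 37, inf]

(a, b) ≡ (-5453, -37) mod (ℚ^×)²; places V = {2, 3, 5, 7, 19, 37, 41, ∞}.
(a,b)_3: α=2, u≡1; β=-2, v≡2 (mod 3); (1|3)=+1, (2|3)=-1; sign (−1)^0·+1^-2·-1^2 = +1.
(a,b)_7: α=-3, u≡5; β=-4, v≡3 (mod 7); (5|7)=-1, (3|7)=-1; sign (−1)^0·-1^-4·-1^-3 = -1.
(a,b)_2: α=6, β=2; u≡3, v≡3 (mod 8); ε(u)ε(v)=1·1, αω(v)=6·1, βω(u)=2·1; sum ≡ 1  ⇒  -1.
(a,b)_37: α=2, u≡18; β=5, v≡12 (mod 37); (18|37)=-1, (12|37)=+1; sign (−1)^0·-1^5·+1^2 = -1.
(a,b)_5: α=0, u≡3; β=2, v≡3 (mod 5); (3|5)=-1, (3|5)=-1; sign (−1)^0·-1^2·-1^0 = +1.
(a,b)_19: α=1, u≡1; β=6, v≡17 (mod 19); (1|19)=+1, (17|19)=+1; sign (−1)^0·+1^6·+1^1 = +1.
(a,b)_∞: sgn(-5453)=−, sgn(-37)=−, so -1.
(a,b)_41: α=1, u≡36; β=2, v≡16 (mod 41); (36|41)=+1, (16|41)=+1; sign (−1)^0·+1^2·+1^1 = +1.
|Ram(-5453, -37)| = 4, even; anisotropic at {2, 7, 37, ∞}.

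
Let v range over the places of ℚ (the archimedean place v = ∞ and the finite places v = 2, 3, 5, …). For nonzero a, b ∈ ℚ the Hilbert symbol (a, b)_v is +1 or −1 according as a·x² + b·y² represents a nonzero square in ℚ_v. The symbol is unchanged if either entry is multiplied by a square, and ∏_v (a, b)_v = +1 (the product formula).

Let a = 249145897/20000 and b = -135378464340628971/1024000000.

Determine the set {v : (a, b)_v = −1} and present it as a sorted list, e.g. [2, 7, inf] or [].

(a, b) ≡ (34034, -11) mod (ℚ^×)²; places V = {2, 3, 5, 7, 11, 13, 17, ∞}.
(a,b)_∞: sgn(34034)=+, sgn(-11)=−, so +1.
(a,b)_11: α=5, u≡9; β=7, v≡7 (mod 11); (9|11)=+1, (7|11)=-1; sign (−1)^1·+1^7·-1^5 = +1.
(a,b)_7: α=1, u≡1; β=6, v≡6 (mod 7); (1|7)=+1, (6|7)=-1; sign (−1)^0·+1^6·-1^1 = -1.
(a,b)_3: α=0, u≡2; β=10, v≡1 (mod 3); (2|3)=-1, (1|3)=+1; sign (−1)^0·-1^10·+1^0 = +1.
(a,b)_17: α=1, u≡16; β=0, v≡11 (mod 17); (16|17)=+1, (11|17)=-1; sign (−1)^0·+1^0·-1^1 = -1.
(a,b)_2: α=-5, β=-16; u≡1, v≡5 (mod 8); ε(u)ε(v)=0·0, αω(v)=-5·1, βω(u)=-16·0; sum ≡ 1  ⇒  -1.
(a,b)_5: α=-4, u≡1; β=-6, v≡4 (mod 5); (1|5)=+1, (4|5)=+1; sign (−1)^0·+1^-6·+1^-4 = +1.
(a,b)_13: α=1, u≡11; β=0, v≡11 (mod 13); (11|13)=-1, (11|13)=-1; sign (−1)^0·-1^0·-1^1 = -1.
(34034, -11 / ℚ) ramifies at {2, 7, 13, 17}: a division algebra.

[2, 7, 13, 17]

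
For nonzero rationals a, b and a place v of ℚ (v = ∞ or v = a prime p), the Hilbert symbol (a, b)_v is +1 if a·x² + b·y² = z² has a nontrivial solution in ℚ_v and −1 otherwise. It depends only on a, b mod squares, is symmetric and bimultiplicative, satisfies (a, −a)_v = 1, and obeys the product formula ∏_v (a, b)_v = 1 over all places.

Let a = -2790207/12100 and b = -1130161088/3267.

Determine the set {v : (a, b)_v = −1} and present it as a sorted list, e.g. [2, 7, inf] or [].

Mod squares: a ≡ -703, b ≡ -3741. Check v ∈ {∞, 2, 3, 5, 7, 11, 17, 19, 29, 37, 43}.
v=43: a=43^0·(≡29), b=43^1·(≡12) mod 43; (29|43)=-1, (12|43)=-1; (−1)^{0·1·21}·(-1)^1·(-1)^0 = -1.
v=17: a=17^0·(≡12), b=17^2·(≡1) mod 17; (12|17)=-1, (1|17)=+1; (−1)^{0·2·8}·(-1)^2·(+1)^0 = +1.
v=37: a=37^1·(≡32), b=37^0·(≡26) mod 37; (32|37)=-1, (26|37)=+1; (−1)^{1·0·18}·(-1)^0·(+1)^1 = +1.
v=19: a=19^1·(≡7), b=19^0·(≡10) mod 19; (7|19)=+1, (10|19)=-1; (−1)^{1·0·9}·(+1)^0·(-1)^1 = -1.
v=3: a=3^4·(≡2), b=3^-3·(≡1) mod 3; (2|3)=-1, (1|3)=+1; (−1)^{4·-3·1}·(-1)^-3·(+1)^4 = -1.
v=11: a=11^-2·(≡9), b=11^-2·(≡2) mod 11; (9|11)=+1, (2|11)=-1; (−1)^{-2·-2·5}·(+1)^-2·(-1)^-2 = +1.
v=5: a=5^-2·(≡2), b=5^0·(≡1) mod 5; (2|5)=-1, (1|5)=+1; (−1)^{-2·0·2}·(-1)^0·(+1)^-2 = +1.
v=7: a=7^2·(≡4), b=7^2·(≡1) mod 7; (4|7)=+1, (1|7)=+1; (−1)^{2·2·3}·(+1)^2·(+1)^2 = +1.
v=29: a=29^0·(≡4), b=29^1·(≡6) mod 29; (4|29)=+1, (6|29)=+1; (−1)^{0·1·14}·(+1)^1·(+1)^0 = +1.
v=∞: -703 < 0 and -3741 < 0  ⇒  (a,b)_∞ = -1.
v=2: v_2(a)=-2, v_2(b)=6; units ≡ 1, 3 (mod 8); ε·ε+αω+βω = 0·1+-2·1+6·0 ≡ 0  ⇒  (a,b)_2 = +1.
|Ram(-703, -3741)| = 4, even; anisotropic at {3, 19, 43, ∞}.

[3, 19, 43, inf]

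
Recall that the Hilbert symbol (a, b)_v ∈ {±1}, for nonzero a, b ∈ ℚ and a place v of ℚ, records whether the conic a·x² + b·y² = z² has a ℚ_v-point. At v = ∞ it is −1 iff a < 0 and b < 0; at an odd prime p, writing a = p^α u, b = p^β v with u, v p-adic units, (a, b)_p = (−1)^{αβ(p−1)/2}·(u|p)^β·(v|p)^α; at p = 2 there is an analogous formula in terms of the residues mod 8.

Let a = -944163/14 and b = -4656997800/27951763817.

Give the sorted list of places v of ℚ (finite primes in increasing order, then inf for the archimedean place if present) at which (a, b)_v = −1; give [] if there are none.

Mod squares: a ≡ -42, b ≡ -714. Check v ∈ {∞, 2, 3, 5, 7, 11, 13, 17, 23, 41, 43}.
v=17: a=17^2·(≡1), b=17^-1·(≡1) mod 17; (1|17)=+1, (1|17)=+1; (−1)^{2·-1·8}·(+1)^-1·(+1)^2 = +1.
v=11: a=11^2·(≡6), b=11^0·(≡4) mod 11; (6|11)=-1, (4|11)=+1; (−1)^{2·0·5}·(-1)^0·(+1)^2 = +1.
v=2: v_2(a)=-1, v_2(b)=3; units ≡ 3, 3 (mod 8); ε·ε+αω+βω = 1·1+-1·1+3·1 ≡ 1  ⇒  (a,b)_2 = -1.
v=5: a=5^0·(≡3), b=5^2·(≡4) mod 5; (3|5)=-1, (4|5)=+1; (−1)^{0·2·2}·(-1)^2·(+1)^0 = +1.
v=3: a=3^3·(≡1), b=3^9·(≡2) mod 3; (1|3)=+1, (2|3)=-1; (−1)^{3·9·1}·(+1)^9·(-1)^3 = +1.
v=23: a=23^0·(≡4), b=23^-2·(≡19) mod 23; (4|23)=+1, (19|23)=-1; (−1)^{0·-2·11}·(+1)^-2·(-1)^0 = +1.
v=7: a=7^-1·(≡2), b=7^1·(≡5) mod 7; (2|7)=+1, (5|7)=-1; (−1)^{-1·1·3}·(+1)^1·(-1)^-1 = +1.
v=41: a=41^0·(≡37), b=41^-2·(≡35) mod 41; (37|41)=+1, (35|41)=-1; (−1)^{0·-2·20}·(+1)^-2·(-1)^0 = +1.
v=13: a=13^0·(≡1), b=13^2·(≡10) mod 13; (1|13)=+1, (10|13)=+1; (−1)^{0·2·6}·(+1)^2·(+1)^0 = +1.
v=43: a=43^0·(≡36), b=43^-2·(≡10) mod 43; (36|43)=+1, (10|43)=+1; (−1)^{0·-2·21}·(+1)^-2·(+1)^0 = +1.
v=∞: -42 < 0 and -714 < 0  ⇒  (a,b)_∞ = -1.
(-42, -714 / ℚ) ramifies at {2, ∞}: a division algebra.

[2, inf]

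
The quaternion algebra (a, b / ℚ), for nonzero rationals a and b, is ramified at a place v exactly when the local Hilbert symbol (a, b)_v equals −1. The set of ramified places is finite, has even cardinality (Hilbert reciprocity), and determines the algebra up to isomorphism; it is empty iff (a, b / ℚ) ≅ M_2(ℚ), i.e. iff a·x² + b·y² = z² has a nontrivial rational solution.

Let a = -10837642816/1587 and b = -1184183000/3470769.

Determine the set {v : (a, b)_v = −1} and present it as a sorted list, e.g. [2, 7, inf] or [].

(a, b) ≡ (-3, -1430) mod (ℚ^×)²; places V = {2, 3, 5, 7, 11, 13, 23, ∞}.
(a,b)_2: α=6, β=3; u≡5, v≡5 (mod 8); ε(u)ε(v)=0·0, αω(v)=6·1, βω(u)=3·1; sum ≡ 1  ⇒  -1.
(a,b)_∞: sgn(-3)=−, sgn(-1430)=−, so -1.
(a,b)_7: α=2, u≡1; β=2, v≡3 (mod 7); (1|7)=+1, (3|7)=-1; sign (−1)^0·+1^2·-1^2 = +1.
(a,b)_11: α=2, u≡2; β=1, v≡8 (mod 11); (2|11)=-1, (8|11)=-1; sign (−1)^0·-1^1·-1^2 = -1.
(a,b)_5: α=0, u≡2; β=3, v≡4 (mod 5); (2|5)=-1, (4|5)=+1; sign (−1)^0·-1^3·+1^0 = -1.
(a,b)_23: α=-2, u≡11; β=-2, v≡10 (mod 23); (11|23)=-1, (10|23)=-1; sign (−1)^0·-1^-2·-1^-2 = +1.
(a,b)_13: α=4, u≡1; β=3, v≡2 (mod 13); (1|13)=+1, (2|13)=-1; sign (−1)^0·+1^3·-1^4 = +1.
(a,b)_3: α=-1, u≡2; β=-8, v≡1 (mod 3); (2|3)=-1, (1|3)=+1; sign (−1)^0·-1^-8·+1^-1 = +1.
|Ram(-3, -1430)| = 4, even; anisotropic at {2, 5, 11, ∞}.

[2, 5, 11, inf]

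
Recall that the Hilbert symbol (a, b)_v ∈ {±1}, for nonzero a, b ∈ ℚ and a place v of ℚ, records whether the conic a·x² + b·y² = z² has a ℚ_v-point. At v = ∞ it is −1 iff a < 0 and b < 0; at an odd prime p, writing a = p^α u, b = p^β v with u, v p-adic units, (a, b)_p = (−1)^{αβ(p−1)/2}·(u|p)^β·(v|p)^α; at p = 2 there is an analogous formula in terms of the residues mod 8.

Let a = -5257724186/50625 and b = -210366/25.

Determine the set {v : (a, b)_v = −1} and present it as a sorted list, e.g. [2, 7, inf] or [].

Mod squares: a ≡ -257114, b ≡ -23374. Check v ∈ {∞, 2, 3, 5, 11, 13, 29, 31}.
v=3: a=3^-4·(≡1), b=3^2·(≡2) mod 3; (1|3)=+1, (2|3)=-1; (−1)^{-4·2·1}·(+1)^2·(-1)^-4 = +1.
v=2: v_2(a)=1, v_2(b)=1; units ≡ 3, 1 (mod 8); ε·ε+αω+βω = 1·0+1·0+1·1 ≡ 1  ⇒  (a,b)_2 = -1.
v=29: a=29^1·(≡19), b=29^1·(≡1) mod 29; (19|29)=-1, (1|29)=+1; (−1)^{1·1·14}·(-1)^1·(+1)^1 = -1.
v=13: a=13^3·(≡2), b=13^1·(≡10) mod 13; (2|13)=-1, (10|13)=+1; (−1)^{3·1·6}·(-1)^1·(+1)^3 = -1.
v=5: a=5^-4·(≡4), b=5^-2·(≡4) mod 5; (4|5)=+1, (4|5)=+1; (−1)^{-4·-2·2}·(+1)^-2·(+1)^-4 = +1.
v=∞: -257114 < 0 and -23374 < 0  ⇒  (a,b)_∞ = -1.
v=31: a=31^1·(≡16), b=31^1·(≡15) mod 31; (16|31)=+1, (15|31)=-1; (−1)^{1·1·15}·(+1)^1·(-1)^1 = +1.
v=11: a=11^3·(≡5), b=11^0·(≡3) mod 11; (5|11)=+1, (3|11)=+1; (−1)^{3·0·5}·(+1)^0·(+1)^3 = +1.
(-257114, -23374 / ℚ) ramifies at {2, 13, 29, ∞}: a division algebra.

[2, 13, 29, inf]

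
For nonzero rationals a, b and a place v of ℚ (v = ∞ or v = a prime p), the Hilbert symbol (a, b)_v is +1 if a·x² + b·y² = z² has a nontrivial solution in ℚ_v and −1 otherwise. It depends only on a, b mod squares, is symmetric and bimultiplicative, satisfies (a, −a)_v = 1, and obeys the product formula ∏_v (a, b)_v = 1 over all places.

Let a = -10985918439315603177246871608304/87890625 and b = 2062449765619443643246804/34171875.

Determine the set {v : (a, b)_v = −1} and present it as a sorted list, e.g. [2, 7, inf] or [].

[3, 23, 37, 53]

Mod squares: a ≡ -24679, b ≡ 2006103. Check v ∈ {∞, 2, 3, 5, 7, 11, 13, 17, 23, 29, 31, 37, 53}.
v=7: a=7^0·(≡5), b=7^2·(≡4) mod 7; (5|7)=-1, (4|7)=+1; (−1)^{0·2·3}·(-1)^2·(+1)^0 = +1.
v=3: a=3^-2·(≡2), b=3^-7·(≡1) mod 3; (2|3)=-1, (1|3)=+1; (−1)^{-2·-7·1}·(-1)^-7·(+1)^-2 = -1.
v=37: a=37^5·(≡28), b=37^3·(≡19) mod 37; (28|37)=+1, (19|37)=-1; (−1)^{5·3·18}·(+1)^3·(-1)^5 = -1.
v=17: a=17^0·(≡6), b=17^2·(≡4) mod 17; (6|17)=-1, (4|17)=+1; (−1)^{0·2·8}·(-1)^2·(+1)^0 = +1.
v=2: v_2(a)=4, v_2(b)=2; units ≡ 1, 7 (mod 8); ε·ε+αω+βω = 0·1+4·0+2·0 ≡ 0  ⇒  (a,b)_2 = +1.
v=13: a=13^2·(≡8), b=13^2·(≡11) mod 13; (8|13)=-1, (11|13)=-1; (−1)^{2·2·6}·(-1)^2·(-1)^2 = +1.
v=11: a=11^2·(≡3), b=11^1·(≡3) mod 11; (3|11)=+1, (3|11)=+1; (−1)^{2·1·5}·(+1)^1·(+1)^2 = +1.
v=29: a=29^1·(≡19), b=29^2·(≡16) mod 29; (19|29)=-1, (16|29)=+1; (−1)^{1·2·14}·(-1)^2·(+1)^1 = +1.
v=5: a=5^-10·(≡4), b=5^-6·(≡2) mod 5; (4|5)=+1, (2|5)=-1; (−1)^{-10·-6·2}·(+1)^-6·(-1)^-10 = +1.
v=31: a=31^4·(≡25), b=31^1·(≡10) mod 31; (25|31)=+1, (10|31)=+1; (−1)^{4·1·15}·(+1)^1·(+1)^4 = +1.
v=53: a=53^2·(≡32), b=53^1·(≡43) mod 53; (32|53)=-1, (43|53)=+1; (−1)^{2·1·26}·(-1)^1·(+1)^2 = -1.
v=23: a=23^5·(≡9), b=23^4·(≡22) mod 23; (9|23)=+1, (22|23)=-1; (−1)^{5·4·11}·(+1)^4·(-1)^5 = -1.
v=∞: -24679 < 0 and 2006103 > 0  ⇒  (a,b)_∞ = +1.
Ram(-24679, 2006103) = {3, 23, 37, 53}; no ℚ_3-point on the conic.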